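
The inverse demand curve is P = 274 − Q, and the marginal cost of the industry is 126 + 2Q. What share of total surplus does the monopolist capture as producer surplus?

PS/TS = 0.8

A monopolist chooses Q where MR = MC. MR = 274 − 2Q; setting this equal to 126 + 2Q gives Q = 37 and P = 237.
CS = ½·(274 − 237)·37 = 684.5.
PS = P·Q − VC(Q) = 237·37 − (126·37 + ½·2·37²) = 2738.
Share captured = PS/TS = 2738/3422.5 = 0.8.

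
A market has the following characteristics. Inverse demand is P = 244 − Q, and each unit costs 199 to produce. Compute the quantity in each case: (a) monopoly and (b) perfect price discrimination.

Monopoly: Q = 22.5; Perfect PD: Q = 45

A monopolist chooses Q where MR = MC. MR = 244 − 2Q; setting this equal to 199 gives Q = 22.5 and P = 221.5.
A perfectly discriminating monopolist sells every unit with P(Q) ≥ MC(Q), so output equals the competitive quantity Q = 45. Each buyer pays their reservation price, so CS = 0 and the firm captures all surplus.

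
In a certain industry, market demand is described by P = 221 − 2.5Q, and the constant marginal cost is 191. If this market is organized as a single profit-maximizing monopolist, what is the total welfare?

Monopoly sets MR = MC: 221 − 5Q = 191 ⇒ Q = 6, P = 221 − 2.5·6 = 206.
CS = ½·(221 − 206)·6 = 45; PS = (206 − 191)·6 = 90; TS = 135.

TS = 135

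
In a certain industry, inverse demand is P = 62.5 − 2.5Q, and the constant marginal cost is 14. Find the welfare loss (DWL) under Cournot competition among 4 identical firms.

DWL = 18.818

Under competition P = MC = 14, so Q = (62.5 − 14)/2.5 = 19.4.
With 4 symmetric Cournot firms, each firm's FOC gives 62.5 − 12.5q = 14, so q = 3.88, Q = 4·3.88 = 15.52, and P = 23.7.
DWL is the triangle between Q = 15.52 and Q = 19.4: ½·(19.4 − 15.52)·(23.7 − 14) = 18.818.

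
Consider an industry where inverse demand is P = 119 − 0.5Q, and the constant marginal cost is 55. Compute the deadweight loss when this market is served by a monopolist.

Competitive firms price at marginal cost: P = 55, giving Q = 128.
A monopolist chooses Q where MR = MC. MR = 119 − Q; setting this equal to 55 gives Q = 64 and P = 87.
DWL is the triangle between Q = 64 and Q = 128: ½·(128 − 64)·(87 − 55) = 1024.

DWL = 1024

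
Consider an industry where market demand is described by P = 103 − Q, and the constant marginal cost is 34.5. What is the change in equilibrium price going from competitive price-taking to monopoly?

Under competition P = MC = 34.5, so Q = (103 − 34.5)/1 = 68.5.
A monopolist chooses Q where MR = MC. MR = 103 − 2Q; setting this equal to 34.5 gives Q = 34.25 and P = 68.75.
Change in equilibrium price: 68.75 − 34.5 = 34.25.

Equilibrium price rises by 34.25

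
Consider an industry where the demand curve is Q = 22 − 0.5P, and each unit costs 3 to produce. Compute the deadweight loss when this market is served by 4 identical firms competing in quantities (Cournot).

DWL = 16.81

Inverting demand: P = 44 − 2Q.
Perfect competition: P = MC = 3, so 44 − 2Q = 3 and Q = 20.5.
Cournot with 4 identical firms: the symmetric best-response condition is 44 − 10q = 3. Each firm produces q = 4.1, total output Q = 16.4, price P = 11.2.
DWL is the triangle between Q = 16.4 and Q = 20.5: ½·(20.5 − 16.4)·(11.2 − 3) = 16.81.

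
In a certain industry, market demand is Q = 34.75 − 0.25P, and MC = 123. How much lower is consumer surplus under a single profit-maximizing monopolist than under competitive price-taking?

Consumer surplus falls by 24

Inverting demand: P = 139 − 4Q.
Under competition P = MC = 123, so Q = (139 − 123)/4 = 4.
CS = ½·(139 − 123)·4 = 32.
A monopolist chooses Q where MR = MC. MR = 139 − 8Q; setting this equal to 123 gives Q = 2 and P = 131.
CS = ½·(139 − 131)·2 = 8.
Change in consumer surplus: 8 − 32 = −24.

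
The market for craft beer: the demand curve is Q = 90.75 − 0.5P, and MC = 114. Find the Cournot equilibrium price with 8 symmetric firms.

P = 121.5

Inverting demand: P = 181.5 − 2Q.
Cournot with 8 identical firms: the symmetric best-response condition is 181.5 − 18q = 114. Each firm produces q = 3.75, total output Q = 30, price P = 121.5.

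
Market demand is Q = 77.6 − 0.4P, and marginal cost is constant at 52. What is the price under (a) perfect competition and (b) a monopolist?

Competition: P = 52; Monopoly: P = 123

Inverting demand: P = 194 − 2.5Q.
Competitive firms price at marginal cost: P = 52, giving Q = 56.8.
A monopolist chooses Q where MR = MC. MR = 194 − 5Q; setting this equal to 52 gives Q = 28.4 and P = 123.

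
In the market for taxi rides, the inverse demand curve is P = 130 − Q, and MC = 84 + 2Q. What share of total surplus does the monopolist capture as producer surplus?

PS/TS = 0.8

A monopolist chooses Q where MR = MC. MR = 130 − 2Q; setting this equal to 84 + 2Q gives Q = 11.5 and P = 118.5.
CS = ½·(130 − 118.5)·11.5 = 66.125.
PS = P·Q − VC(Q) = 118.5·11.5 − (84·11.5 + ½·2·11.5²) = 264.5.
Share captured = PS/TS = 264.5/330.625 = 0.8.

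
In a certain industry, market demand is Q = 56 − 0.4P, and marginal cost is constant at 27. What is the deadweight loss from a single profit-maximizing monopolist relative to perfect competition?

Inverting demand: P = 140 − 2.5Q.
Under competition P = MC = 27, so Q = (140 − 27)/2.5 = 45.2.
A monopolist chooses Q where MR = MC. MR = 140 − 5Q; setting this equal to 27 gives Q = 22.6 and P = 83.5.
DWL is the triangle between Q = 22.6 and Q = 45.2: ½·(45.2 − 22.6)·(83.5 − 27) = 638.45.

DWL = 638.45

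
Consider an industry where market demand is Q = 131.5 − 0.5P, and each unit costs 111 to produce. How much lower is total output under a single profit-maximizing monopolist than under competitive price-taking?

Total output falls by 38

Inverting demand: P = 263 − 2Q.
Competitive firms price at marginal cost: P = 111, giving Q = 76.
The monopolist equates marginal revenue to marginal cost: 263 − 4Q = 111, so Q = 38. From demand, P = 187.
Change in total output: 38 − 76 = −38.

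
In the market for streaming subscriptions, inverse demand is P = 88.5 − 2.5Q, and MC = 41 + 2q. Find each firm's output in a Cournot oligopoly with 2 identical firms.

q_i = 5

Cournot with 2 identical firms: the symmetric best-response condition is 88.5 − 7.5q = 41 + 2q. Each firm produces q = 5, total output Q = 10, price P = 63.5.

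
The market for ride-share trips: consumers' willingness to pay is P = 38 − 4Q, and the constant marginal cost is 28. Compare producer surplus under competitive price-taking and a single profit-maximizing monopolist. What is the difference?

Competitive firms price at marginal cost: P = 28, giving Q = 2.5.
PS = (28 − 28)·2.5 = 0.
The monopolist equates marginal revenue to marginal cost: 38 − 8Q = 28, so Q = 1.25. From demand, P = 33.
PS = (33 − 28)·1.25 = 6.25.
Change in producer surplus: 6.25 − 0 = 6.25.

Producer surplus rises by 6.25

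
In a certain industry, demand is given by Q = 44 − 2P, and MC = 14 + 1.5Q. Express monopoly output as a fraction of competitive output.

Q_m/Q_c = 0.8

Inverting demand: P = 22 − 0.5Q.
A monopolist chooses Q where MR = MC. MR = 22 − Q; setting this equal to 14 + 1.5Q gives Q = 3.2 and P = 20.4.
Competitive equilibrium sets price equal to marginal cost: 22 − 0.5Q = 14 + 1.5Q, so Q = 4 and P = 20.
Ratio Q_m/Q_c = 3.2/4 = 0.8.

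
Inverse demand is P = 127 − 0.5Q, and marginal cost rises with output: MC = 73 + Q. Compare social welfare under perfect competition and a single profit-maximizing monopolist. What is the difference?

Under competition P = MC: 127 − 0.5Q = 73 + Q ⇒ Q = 36, P = 109.
CS = ½·(127 − 109)·36 = 324; PS = (109·36 − 73·36 − ½·1·36²) = 648; TS = 972.
The monopolist equates marginal revenue to marginal cost: 127 − Q = 73 + Q, so Q = 27. From demand, P = 113.5.
CS = ½·(127 − 113.5)·27 = 182.25; PS = (113.5·27 − 73·27 − ½·1·27²) = 729; TS = 911.25.
Change in social welfare: 911.25 − 972 = −60.75.

TS falls by 60.75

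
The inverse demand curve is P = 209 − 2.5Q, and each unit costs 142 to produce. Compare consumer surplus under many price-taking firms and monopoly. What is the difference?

Consumer surplus falls by 673.35

Competitive firms price at marginal cost: P = 142, giving Q = 26.8.
CS = ½·(209 − 142)·26.8 = 897.8.
The monopolist equates marginal revenue to marginal cost: 209 − 5Q = 142, so Q = 13.4. From demand, P = 175.5.
CS = ½·(209 − 175.5)·13.4 = 224.45.
Change in consumer surplus: 224.45 − 897.8 = −673.35.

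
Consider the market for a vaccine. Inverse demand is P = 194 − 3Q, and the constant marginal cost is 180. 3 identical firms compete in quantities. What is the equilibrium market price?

In a 3-firm Cournot equilibrium, symmetry and the first-order condition give q = (194 − 180)/(12) = 7/6. So Q = 3.5 and P = 183.5.

P = 183.5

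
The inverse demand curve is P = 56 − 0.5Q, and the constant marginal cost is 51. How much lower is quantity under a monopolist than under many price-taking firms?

Quantity falls by 5

Perfect competition: P = MC = 51, so 56 − 0.5Q = 51 and Q = 10.
A monopolist chooses Q where MR = MC. MR = 56 − Q; setting this equal to 51 gives Q = 5 and P = 53.5.
Change in quantity: 5 − 10 = −5.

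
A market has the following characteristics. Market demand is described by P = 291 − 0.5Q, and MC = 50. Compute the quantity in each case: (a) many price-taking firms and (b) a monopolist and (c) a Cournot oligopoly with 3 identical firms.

Competitive firms price at marginal cost: P = 50, giving Q = 482.
The monopolist equates marginal revenue to marginal cost: 291 − Q = 50, so Q = 241. From demand, P = 170.5.
In a 3-firm Cournot equilibrium, symmetry and the first-order condition give q = (291 − 50)/(2) = 120.5. So Q = 361.5 and P = 110.25.

Competition: Q = 482; Monopoly: Q = 241; Cournot: Q = 361.5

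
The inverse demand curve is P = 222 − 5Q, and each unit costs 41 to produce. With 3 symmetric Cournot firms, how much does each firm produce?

Cournot with 3 identical firms: the symmetric best-response condition is 222 − 20q = 41. Each firm produces q = 9.05, total output Q = 27.15, price P = 86.25.

q_i = 9.05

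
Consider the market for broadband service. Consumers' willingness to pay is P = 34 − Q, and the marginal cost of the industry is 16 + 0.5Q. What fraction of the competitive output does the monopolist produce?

Monopoly sets MR = MC: 34 − 2Q = 16 + 0.5Q ⇒ Q = 7.2, P = 34 − 7.2 = 26.8.
Competitive equilibrium sets price equal to marginal cost: 34 − Q = 16 + 0.5Q, so Q = 12 and P = 22.
Ratio Q_m/Q_c = 7.2/12 = 0.6.

Q_m/Q_c = 0.6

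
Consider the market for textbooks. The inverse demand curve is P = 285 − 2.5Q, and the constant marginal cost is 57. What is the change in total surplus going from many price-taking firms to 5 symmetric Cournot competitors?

TS falls by 288.8

Under competition P = MC = 57, so Q = (285 − 57)/2.5 = 91.2.
CS = ½·(285 − 57)·91.2 = 10396.8; PS = (57 − 57)·91.2 = 0; TS = 10396.8.
Cournot with 5 identical firms: the symmetric best-response condition is 285 − 15q = 57. Each firm produces q = 15.2, total output Q = 76, price P = 95.
CS = ½·(285 − 95)·76 = 7220; PS = (95 − 57)·76 = 2888; TS = 10108.
Change in total surplus: 10108 − 10396.8 = −288.8.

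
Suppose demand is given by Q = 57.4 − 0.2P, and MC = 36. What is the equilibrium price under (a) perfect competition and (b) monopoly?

Competition: P = 36; Monopoly: P = 161.5

Inverting demand: P = 287 − 5Q.
Under competition P = MC = 36, so Q = (287 − 36)/5 = 50.2.
The monopolist equates marginal revenue to marginal cost: 287 − 10Q = 36, so Q = 25.1. From demand, P = 161.5.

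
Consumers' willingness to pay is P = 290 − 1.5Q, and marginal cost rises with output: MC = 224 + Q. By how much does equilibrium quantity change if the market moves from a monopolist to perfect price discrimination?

Equilibrium quantity rises by 9.9

A monopolist chooses Q where MR = MC. MR = 290 − 3Q; setting this equal to 224 + Q gives Q = 16.5 and P = 265.25.
A perfectly discriminating monopolist sells every unit with P(Q) ≥ MC(Q), so output equals the competitive quantity Q = 26.4. Each buyer pays their reservation price, so CS = 0 and the firm captures all surplus.
Change in equilibrium quantity: 26.4 − 16.5 = 9.9.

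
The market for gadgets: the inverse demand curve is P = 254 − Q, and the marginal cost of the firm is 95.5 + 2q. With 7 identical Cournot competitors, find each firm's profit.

π_i = 502.445

Cournot with 7 identical firms: the symmetric best-response condition is 254 − 8q = 95.5 + 2q. Each firm produces q = 15.85, total output Q = 110.95, price P = 143.05.
Each firm's profit = 143.05·15.85 − (95.5·15.85 + ½·2·15.85²) = 502.445.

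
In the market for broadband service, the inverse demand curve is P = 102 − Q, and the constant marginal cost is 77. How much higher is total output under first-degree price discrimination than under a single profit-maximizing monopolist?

The monopolist equates marginal revenue to marginal cost: 102 − 2Q = 77, so Q = 12.5. From demand, P = 89.5.
With perfect price discrimination, output is the efficient level Q = 25 (where demand meets MC), but every buyer pays their willingness to pay: CS = 0 and PS = total surplus.
Change in total output: 25 − 12.5 = 12.5.

Total output rises by 12.5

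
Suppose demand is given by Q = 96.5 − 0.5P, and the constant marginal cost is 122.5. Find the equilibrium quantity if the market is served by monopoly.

Inverting demand: P = 193 − 2Q.
A monopolist chooses Q where MR = MC. MR = 193 − 4Q; setting this equal to 122.5 gives Q = 17.625 and P = 157.75.

Q = 17.625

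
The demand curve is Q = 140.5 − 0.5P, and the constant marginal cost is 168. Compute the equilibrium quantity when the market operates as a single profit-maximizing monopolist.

Q = 28.25

Inverting demand: P = 281 − 2Q.
A monopolist chooses Q where MR = MC. MR = 281 − 4Q; setting this equal to 168 gives Q = 28.25 and P = 224.5.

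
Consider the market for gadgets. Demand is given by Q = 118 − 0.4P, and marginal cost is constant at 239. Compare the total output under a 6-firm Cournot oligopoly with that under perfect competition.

Inverting demand: P = 295 − 2.5Q.
In a 6-firm Cournot equilibrium, symmetry and the first-order condition give q = (295 − 239)/(17.5) = 3.2. So Q = 19.2 and P = 247.
Under competition P = MC = 239, so Q = (295 − 239)/2.5 = 22.4.

Cournot: Q = 19.2; Competition: Q = 22.4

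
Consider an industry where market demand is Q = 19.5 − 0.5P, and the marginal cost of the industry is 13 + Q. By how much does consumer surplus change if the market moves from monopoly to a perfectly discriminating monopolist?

CS falls by 27.04

Inverting demand: P = 39 − 2Q.
The monopolist equates marginal revenue to marginal cost: 39 − 4Q = 13 + Q, so Q = 5.2. From demand, P = 28.6.
CS = ½·(39 − 28.6)·5.2 = 27.04.
A perfectly discriminating monopolist sells every unit with P(Q) ≥ MC(Q), so output equals the competitive quantity Q = 26/3. Each buyer pays their reservation price, so CS = 0 and the firm captures all surplus.
CS = 0.
Change in consumer surplus: 0 − 27.04 = −27.04.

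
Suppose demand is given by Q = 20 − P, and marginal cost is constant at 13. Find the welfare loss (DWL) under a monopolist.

DWL = 6.125

Inverting demand: P = 20 − Q.
Competitive firms price at marginal cost: P = 13, giving Q = 7.
Monopoly sets MR = MC: 20 − 2Q = 13 ⇒ Q = 3.5, P = 20 − 3.5 = 16.5.
DWL is the triangle between Q = 3.5 and Q = 7: ½·(7 − 3.5)·(16.5 − 13) = 6.125.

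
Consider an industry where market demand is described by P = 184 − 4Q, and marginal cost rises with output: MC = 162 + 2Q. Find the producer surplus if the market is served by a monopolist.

PS = 24.2

Monopoly sets MR = MC: 184 − 8Q = 162 + 2Q ⇒ Q = 2.2, P = 184 − 4·2.2 = 175.2.
PS = P·Q − VC(Q) = 175.2·2.2 − (162·2.2 + ½·2·2.2²) = 24.2.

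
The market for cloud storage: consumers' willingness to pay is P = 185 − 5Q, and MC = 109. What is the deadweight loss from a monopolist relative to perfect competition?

Perfect competition: P = MC = 109, so 185 − 5Q = 109 and Q = 15.2.
A monopolist chooses Q where MR = MC. MR = 185 − 10Q; setting this equal to 109 gives Q = 7.6 and P = 147.
DWL is the triangle between Q = 7.6 and Q = 15.2: ½·(15.2 − 7.6)·(147 − 109) = 144.4.

DWL = 144.4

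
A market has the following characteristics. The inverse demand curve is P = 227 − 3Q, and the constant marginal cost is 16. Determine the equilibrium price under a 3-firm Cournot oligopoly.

P = 68.75

With 3 symmetric Cournot firms, each firm's FOC gives 227 − 12q = 16, so q = 211/12, Q = 3·211/12 = 52.75, and P = 68.75.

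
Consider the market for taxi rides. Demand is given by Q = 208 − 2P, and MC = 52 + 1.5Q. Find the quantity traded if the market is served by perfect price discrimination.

Q = 26

Inverting demand: P = 104 − 0.5Q.
A perfectly discriminating monopolist sells every unit with P(Q) ≥ MC(Q), so output equals the competitive quantity Q = 26. Each buyer pays their reservation price, so CS = 0 and the firm captures all surplus.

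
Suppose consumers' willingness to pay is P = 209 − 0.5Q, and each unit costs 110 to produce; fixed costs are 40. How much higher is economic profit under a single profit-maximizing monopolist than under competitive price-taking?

π rises by 4900.5

Competitive firms price at marginal cost: P = 110, giving Q = 198.
Profit = (110 − 110)·198 − 40 = −40.
Monopoly sets MR = MC: 209 − Q = 110 ⇒ Q = 99, P = 209 − 0.5·99 = 159.5.
Profit = (159.5 − 110)·99 − 40 = 4860.5.
Change in economic profit: 4860.5 − −40 = 4900.5.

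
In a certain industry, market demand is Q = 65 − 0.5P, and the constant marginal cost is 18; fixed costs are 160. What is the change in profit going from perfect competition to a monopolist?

π rises by 1568

Inverting demand: P = 130 − 2Q.
Under competition P = MC = 18, so Q = (130 − 18)/2 = 56.
Profit = (18 − 18)·56 − 160 = −160.
Monopoly sets MR = MC: 130 − 4Q = 18 ⇒ Q = 28, P = 130 − 2·28 = 74.
Profit = (74 − 18)·28 − 160 = 1408.
Change in profit: 1408 − −160 = 1568.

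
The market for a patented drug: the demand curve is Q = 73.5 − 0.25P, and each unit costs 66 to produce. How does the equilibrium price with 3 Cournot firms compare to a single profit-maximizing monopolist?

Cournot: P = 123; Monopoly: P = 180

Inverting demand: P = 294 − 4Q.
Cournot with 3 identical firms: the symmetric best-response condition is 294 − 16q = 66. Each firm produces q = 14.25, total output Q = 42.75, price P = 123.
A monopolist chooses Q where MR = MC. MR = 294 − 8Q; setting this equal to 66 gives Q = 28.5 and P = 180.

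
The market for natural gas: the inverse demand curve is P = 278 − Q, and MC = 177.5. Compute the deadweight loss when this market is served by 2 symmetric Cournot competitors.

DWL = 561.125

Under competition P = MC = 177.5, so Q = (278 − 177.5)/1 = 100.5.
Cournot with 2 identical firms: the symmetric best-response condition is 278 − 3q = 177.5. Each firm produces q = 33.5, total output Q = 67, price P = 211.
DWL is the triangle between Q = 67 and Q = 100.5: ½·(100.5 − 67)·(211 − 177.5) = 561.125.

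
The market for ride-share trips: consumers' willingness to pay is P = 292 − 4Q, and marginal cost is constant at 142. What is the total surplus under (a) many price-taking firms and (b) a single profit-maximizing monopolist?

Competition: TS = 2812.5; Monopoly: TS = 2109.375

Perfect competition: P = MC = 142, so 292 − 4Q = 142 and Q = 37.5.
CS = ½·(292 − 142)·37.5 = 2812.5; PS = (142 − 142)·37.5 = 0; TS = 2812.5.
A monopolist chooses Q where MR = MC. MR = 292 − 8Q; setting this equal to 142 gives Q = 18.75 and P = 217.
CS = ½·(292 − 217)·18.75 = 703.125; PS = (217 − 142)·18.75 = 1406.25; TS = 2109.375.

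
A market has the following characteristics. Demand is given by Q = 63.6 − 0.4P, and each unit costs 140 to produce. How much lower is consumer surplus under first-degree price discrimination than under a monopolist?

Inverting demand: P = 159 − 2.5Q.
A monopolist chooses Q where MR = MC. MR = 159 − 5Q; setting this equal to 140 gives Q = 3.8 and P = 149.5.
CS = ½·(159 − 149.5)·3.8 = 18.05.
Under first-degree price discrimination the firm charges each unit its demand price and produces up to where P = MC, i.e. Q = 7.6. Consumer surplus is zero; producer surplus equals total surplus.
CS = 0.
Change in consumer surplus: 0 − 18.05 = −18.05.

CS falls by 18.05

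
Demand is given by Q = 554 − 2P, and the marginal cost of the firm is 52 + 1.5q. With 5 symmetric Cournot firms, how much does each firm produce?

q_i = 50

Inverting demand: P = 277 − 0.5Q.
With 5 symmetric Cournot firms, each firm's FOC gives 277 − 3q = 52 + 1.5q, so q = 50, Q = 5·50 = 250, and P = 152.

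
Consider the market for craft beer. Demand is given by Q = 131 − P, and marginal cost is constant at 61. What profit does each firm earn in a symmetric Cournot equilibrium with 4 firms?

π_i = 196

Inverting demand: P = 131 − Q.
Cournot with 4 identical firms: the symmetric best-response condition is 131 − 5q = 61. Each firm produces q = 14, total output Q = 56, price P = 75.
Each firm's profit = (75 − 61)·14 = 196.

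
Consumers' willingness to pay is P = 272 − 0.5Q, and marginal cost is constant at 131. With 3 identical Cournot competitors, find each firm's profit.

Cournot with 3 identical firms: the symmetric best-response condition is 272 − 2q = 131. Each firm produces q = 70.5, total output Q = 211.5, price P = 166.25.
Each firm's profit = (166.25 − 131)·70.5 = 2485.125.

π_i = 2485.125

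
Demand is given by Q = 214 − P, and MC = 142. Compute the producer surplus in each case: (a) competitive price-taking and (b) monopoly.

Competition: PS = 0; Monopoly: PS = 1296

Inverting demand: P = 214 − Q.
Perfect competition: P = MC = 142, so 214 − Q = 142 and Q = 72.
PS = (142 − 142)·72 = 0.
A monopolist chooses Q where MR = MC. MR = 214 − 2Q; setting this equal to 142 gives Q = 36 and P = 178.
PS = (178 − 142)·36 = 1296.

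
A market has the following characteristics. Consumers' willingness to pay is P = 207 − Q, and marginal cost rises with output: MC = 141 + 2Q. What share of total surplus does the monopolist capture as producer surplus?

PS/TS = 0.8

The monopolist equates marginal revenue to marginal cost: 207 − 2Q = 141 + 2Q, so Q = 16.5. From demand, P = 190.5.
CS = ½·(207 − 190.5)·16.5 = 136.125.
PS = P·Q − VC(Q) = 190.5·16.5 − (141·16.5 + ½·2·16.5²) = 544.5.
Share captured = PS/TS = 544.5/680.625 = 0.8.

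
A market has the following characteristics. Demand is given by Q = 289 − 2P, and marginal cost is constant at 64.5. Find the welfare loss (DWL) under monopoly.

DWL = 1600

Inverting demand: P = 144.5 − 0.5Q.
Perfect competition: P = MC = 64.5, so 144.5 − 0.5Q = 64.5 and Q = 160.
The monopolist equates marginal revenue to marginal cost: 144.5 − Q = 64.5, so Q = 80. From demand, P = 104.5.
DWL is the triangle between Q = 80 and Q = 160: ½·(160 − 80)·(104.5 − 64.5) = 1600.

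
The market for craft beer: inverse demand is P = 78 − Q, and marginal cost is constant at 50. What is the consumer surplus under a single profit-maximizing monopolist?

The monopolist equates marginal revenue to marginal cost: 78 − 2Q = 50, so Q = 14. From demand, P = 64.
CS = ½·(78 − 64)·14 = 98.

CS = 98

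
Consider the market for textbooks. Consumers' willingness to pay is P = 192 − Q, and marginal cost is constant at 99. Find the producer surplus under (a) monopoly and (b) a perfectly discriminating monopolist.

Monopoly: PS = 2162.25; Perfect PD: PS = 4324.5

A monopolist chooses Q where MR = MC. MR = 192 − 2Q; setting this equal to 99 gives Q = 46.5 and P = 145.5.
PS = (145.5 − 99)·46.5 = 2162.25.
Under first-degree price discrimination the firm charges each unit its demand price and produces up to where P = MC, i.e. Q = 93. Consumer surplus is zero; producer surplus equals total surplus.
PS = ½·(192 − 99)·93 = 4324.5.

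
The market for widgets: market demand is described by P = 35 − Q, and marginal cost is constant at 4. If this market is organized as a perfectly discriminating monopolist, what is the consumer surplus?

CS = 0

With perfect price discrimination, output is the efficient level Q = 31 (where demand meets MC), but every buyer pays their willingness to pay: CS = 0 and PS = total surplus.
CS = 0.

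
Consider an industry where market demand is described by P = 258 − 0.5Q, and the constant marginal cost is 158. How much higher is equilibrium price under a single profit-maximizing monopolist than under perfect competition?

Perfect competition: P = MC = 158, so 258 − 0.5Q = 158 and Q = 200.
The monopolist equates marginal revenue to marginal cost: 258 − Q = 158, so Q = 100. From demand, P = 208.
Change in equilibrium price: 208 − 158 = 50.

Equilibrium price rises by 50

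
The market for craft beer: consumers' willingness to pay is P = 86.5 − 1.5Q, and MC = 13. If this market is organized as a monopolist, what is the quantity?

Monopoly sets MR = MC: 86.5 − 3Q = 13 ⇒ Q = 24.5, P = 86.5 − 1.5·24.5 = 49.75.

Q = 24.5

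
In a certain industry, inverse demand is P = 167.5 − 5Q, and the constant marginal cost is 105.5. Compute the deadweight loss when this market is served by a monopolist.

Competitive firms price at marginal cost: P = 105.5, giving Q = 12.4.
A monopolist chooses Q where MR = MC. MR = 167.5 − 10Q; setting this equal to 105.5 gives Q = 6.2 and P = 136.5.
DWL is the triangle between Q = 6.2 and Q = 12.4: ½·(12.4 − 6.2)·(136.5 − 105.5) = 96.1.

DWL = 96.1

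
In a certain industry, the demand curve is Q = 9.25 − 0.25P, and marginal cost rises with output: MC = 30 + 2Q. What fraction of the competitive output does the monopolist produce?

Inverting demand: P = 37 − 4Q.
Monopoly sets MR = MC: 37 − 8Q = 30 + 2Q ⇒ Q = 0.7, P = 37 − 4·0.7 = 34.2.
Competitive equilibrium sets price equal to marginal cost: 37 − 4Q = 30 + 2Q, so Q = 7/6 and P = 97/3.
Ratio Q_m/Q_c = 0.7/(7/6) = 0.6.

Q_m/Q_c = 0.6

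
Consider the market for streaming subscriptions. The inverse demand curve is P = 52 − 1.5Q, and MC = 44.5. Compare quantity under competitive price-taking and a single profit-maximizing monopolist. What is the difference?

Q falls by 2.5

Perfect competition: P = MC = 44.5, so 52 − 1.5Q = 44.5 and Q = 5.
A monopolist chooses Q where MR = MC. MR = 52 − 3Q; setting this equal to 44.5 gives Q = 2.5 and P = 48.25.
Change in quantity: 2.5 − 5 = −2.5.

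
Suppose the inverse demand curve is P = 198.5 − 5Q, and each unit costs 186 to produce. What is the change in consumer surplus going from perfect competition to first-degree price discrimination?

CS falls by 15.625

Perfect competition: P = MC = 186, so 198.5 − 5Q = 186 and Q = 2.5.
CS = ½·(198.5 − 186)·2.5 = 15.625.
With perfect price discrimination, output is the efficient level Q = 2.5 (where demand meets MC), but every buyer pays their willingness to pay: CS = 0 and PS = total surplus.
CS = 0.
Change in consumer surplus: 0 − 15.625 = −15.625.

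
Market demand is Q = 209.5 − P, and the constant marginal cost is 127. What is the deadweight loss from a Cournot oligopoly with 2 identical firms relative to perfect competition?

Inverting demand: P = 209.5 − Q.
Perfect competition: P = MC = 127, so 209.5 − Q = 127 and Q = 82.5.
In a 2-firm Cournot equilibrium, symmetry and the first-order condition give q = (209.5 − 127)/(3) = 27.5. So Q = 55 and P = 154.5.
DWL is the triangle between Q = 55 and Q = 82.5: ½·(82.5 − 55)·(154.5 − 127) = 378.125.

DWL = 378.125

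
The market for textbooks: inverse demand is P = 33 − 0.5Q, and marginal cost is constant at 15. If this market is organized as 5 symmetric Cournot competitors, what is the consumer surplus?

In a 5-firm Cournot equilibrium, symmetry and the first-order condition give q = (33 − 15)/(3) = 6. So Q = 30 and P = 18.
CS = ½·(33 − 18)·30 = 225.

CS = 225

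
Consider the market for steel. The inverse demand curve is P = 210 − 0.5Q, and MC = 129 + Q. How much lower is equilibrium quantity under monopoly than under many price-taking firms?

Under competition P = MC: 210 − 0.5Q = 129 + Q ⇒ Q = 54, P = 183.
The monopolist equates marginal revenue to marginal cost: 210 − Q = 129 + Q, so Q = 40.5. From demand, P = 189.75.
Change in equilibrium quantity: 40.5 − 54 = −13.5.

Equilibrium quantity falls by 13.5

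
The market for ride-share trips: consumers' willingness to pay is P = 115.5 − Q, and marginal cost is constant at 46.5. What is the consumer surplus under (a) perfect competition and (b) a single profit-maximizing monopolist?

Under competition P = MC = 46.5, so Q = (115.5 − 46.5)/1 = 69.
CS = ½·(115.5 − 46.5)·69 = 2380.5.
The monopolist equates marginal revenue to marginal cost: 115.5 − 2Q = 46.5, so Q = 34.5. From demand, P = 81.
CS = ½·(115.5 − 81)·34.5 = 595.125.

Competition: CS = 2380.5; Monopoly: CS = 595.125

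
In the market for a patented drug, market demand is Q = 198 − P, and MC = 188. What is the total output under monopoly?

Q = 5

Inverting demand: P = 198 − Q.
The monopolist equates marginal revenue to marginal cost: 198 − 2Q = 188, so Q = 5. From demand, P = 193.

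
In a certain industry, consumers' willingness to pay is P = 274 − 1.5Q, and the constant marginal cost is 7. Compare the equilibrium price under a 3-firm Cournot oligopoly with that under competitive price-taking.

Cournot: P = 73.75; Competition: P = 7

Cournot with 3 identical firms: the symmetric best-response condition is 274 − 6q = 7. Each firm produces q = 44.5, total output Q = 133.5, price P = 73.75.
Under competition P = MC = 7, so Q = (274 − 7)/1.5 = 178.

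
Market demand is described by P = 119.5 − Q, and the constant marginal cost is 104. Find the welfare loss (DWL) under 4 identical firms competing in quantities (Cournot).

Under competition P = MC = 104, so Q = (119.5 − 104)/1 = 15.5.
Cournot with 4 identical firms: the symmetric best-response condition is 119.5 − 5q = 104. Each firm produces q = 3.1, total output Q = 12.4, price P = 107.1.
DWL is the triangle between Q = 12.4 and Q = 15.5: ½·(15.5 − 12.4)·(107.1 − 104) = 4.805.

DWL = 4.805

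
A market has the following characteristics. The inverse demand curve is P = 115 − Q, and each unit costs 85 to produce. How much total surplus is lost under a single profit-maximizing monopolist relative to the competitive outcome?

DWL = 112.5

Competitive firms price at marginal cost: P = 85, giving Q = 30.
Monopoly sets MR = MC: 115 − 2Q = 85 ⇒ Q = 15, P = 115 − 15 = 100.
DWL is the triangle between Q = 15 and Q = 30: ½·(30 − 15)·(100 − 85) = 112.5.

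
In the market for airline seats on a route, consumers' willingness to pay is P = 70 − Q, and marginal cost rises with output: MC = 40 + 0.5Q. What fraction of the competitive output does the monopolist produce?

Q_m/Q_c = 0.6

A monopolist chooses Q where MR = MC. MR = 70 − 2Q; setting this equal to 40 + 0.5Q gives Q = 12 and P = 58.
Competitive equilibrium sets price equal to marginal cost: 70 − Q = 40 + 0.5Q, so Q = 20 and P = 50.
Ratio Q_m/Q_c = 12/20 = 0.6.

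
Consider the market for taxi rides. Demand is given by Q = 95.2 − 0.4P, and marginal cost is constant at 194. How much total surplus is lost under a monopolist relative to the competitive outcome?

DWL = 96.8

Inverting demand: P = 238 − 2.5Q.
Competitive firms price at marginal cost: P = 194, giving Q = 17.6.
Monopoly sets MR = MC: 238 − 5Q = 194 ⇒ Q = 8.8, P = 238 − 2.5·8.8 = 216.
DWL is the triangle between Q = 8.8 and Q = 17.6: ½·(17.6 − 8.8)·(216 − 194) = 96.8.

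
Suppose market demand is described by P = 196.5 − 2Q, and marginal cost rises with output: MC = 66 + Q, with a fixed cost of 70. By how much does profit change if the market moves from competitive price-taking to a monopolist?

π rises by 756.9

Under competition P = MC: 196.5 − 2Q = 66 + Q ⇒ Q = 43.5, P = 109.5.
Profit = 109.5·43.5 − (66·43.5 + ½·1·43.5²) − 70 = 876.125.
The monopolist equates marginal revenue to marginal cost: 196.5 − 4Q = 66 + Q, so Q = 26.1. From demand, P = 144.3.
Profit = 144.3·26.1 − (66·26.1 + ½·1·26.1²) − 70 = 1633.025.
Change in profit: 1633.025 − 876.125 = 756.9.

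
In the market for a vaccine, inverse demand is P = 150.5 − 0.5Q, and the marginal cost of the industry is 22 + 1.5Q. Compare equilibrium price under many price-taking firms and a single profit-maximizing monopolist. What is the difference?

P rises by 6.425

Under competition P = MC: 150.5 − 0.5Q = 22 + 1.5Q ⇒ Q = 64.25, P = 118.375.
The monopolist equates marginal revenue to marginal cost: 150.5 − Q = 22 + 1.5Q, so Q = 51.4. From demand, P = 124.8.
Change in equilibrium price: 124.8 − 118.375 = 6.425.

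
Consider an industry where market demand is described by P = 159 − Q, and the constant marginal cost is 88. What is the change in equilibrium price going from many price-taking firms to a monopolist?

Under competition P = MC = 88, so Q = (159 − 88)/1 = 71.
A monopolist chooses Q where MR = MC. MR = 159 − 2Q; setting this equal to 88 gives Q = 35.5 and P = 123.5.
Change in equilibrium price: 123.5 − 88 = 35.5.

P rises by 35.5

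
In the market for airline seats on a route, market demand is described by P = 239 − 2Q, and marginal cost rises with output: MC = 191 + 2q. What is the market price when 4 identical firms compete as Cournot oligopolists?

Cournot with 4 identical firms: the symmetric best-response condition is 239 − 10q = 191 + 2q. Each firm produces q = 4, total output Q = 16, price P = 207.

P = 207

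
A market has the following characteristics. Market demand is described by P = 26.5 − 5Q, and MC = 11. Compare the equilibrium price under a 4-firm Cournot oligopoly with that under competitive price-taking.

With 4 symmetric Cournot firms, each firm's FOC gives 26.5 − 25q = 11, so q = 0.62, Q = 4·0.62 = 2.48, and P = 14.1.
Competitive firms price at marginal cost: P = 11, giving Q = 3.1.

Cournot: P = 14.1; Competition: P = 11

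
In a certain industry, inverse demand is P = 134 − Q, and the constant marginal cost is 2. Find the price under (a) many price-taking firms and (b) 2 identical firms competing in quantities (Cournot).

Competition: P = 2; Cournot: P = 46

Perfect competition: P = MC = 2, so 134 − Q = 2 and Q = 132.
In a 2-firm Cournot equilibrium, symmetry and the first-order condition give q = (134 − 2)/(3) = 44. So Q = 88 and P = 46.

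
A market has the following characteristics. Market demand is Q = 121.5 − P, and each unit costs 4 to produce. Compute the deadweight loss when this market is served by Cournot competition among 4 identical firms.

DWL = 276.125

Inverting demand: P = 121.5 − Q.
Competitive firms price at marginal cost: P = 4, giving Q = 117.5.
Cournot with 4 identical firms: the symmetric best-response condition is 121.5 − 5q = 4. Each firm produces q = 23.5, total output Q = 94, price P = 27.5.
DWL is the triangle between Q = 94 and Q = 117.5: ½·(117.5 − 94)·(27.5 − 4) = 276.125.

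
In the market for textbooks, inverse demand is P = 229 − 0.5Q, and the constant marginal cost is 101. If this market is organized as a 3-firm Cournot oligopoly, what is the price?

P = 133

With 3 symmetric Cournot firms, each firm's FOC gives 229 − 2q = 101, so q = 64, Q = 3·64 = 192, and P = 133.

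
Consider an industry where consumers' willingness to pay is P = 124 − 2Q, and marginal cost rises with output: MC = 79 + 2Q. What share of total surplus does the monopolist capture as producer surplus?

The monopolist equates marginal revenue to marginal cost: 124 − 4Q = 79 + 2Q, so Q = 7.5. From demand, P = 109.
CS = ½·(124 − 109)·7.5 = 56.25.
PS = P·Q − VC(Q) = 109·7.5 − (79·7.5 + ½·2·7.5²) = 168.75.
Share captured = PS/TS = 168.75/225 = 0.75.

PS/TS = 0.75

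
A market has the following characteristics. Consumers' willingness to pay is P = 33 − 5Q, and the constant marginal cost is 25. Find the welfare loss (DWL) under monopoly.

DWL = 1.6

Perfect competition: P = MC = 25, so 33 − 5Q = 25 and Q = 1.6.
A monopolist chooses Q where MR = MC. MR = 33 − 10Q; setting this equal to 25 gives Q = 0.8 and P = 29.
DWL is the triangle between Q = 0.8 and Q = 1.6: ½·(1.6 − 0.8)·(29 − 25) = 1.6.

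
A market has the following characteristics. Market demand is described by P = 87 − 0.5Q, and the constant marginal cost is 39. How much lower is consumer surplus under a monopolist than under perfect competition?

CS falls by 1728

Under competition P = MC = 39, so Q = (87 − 39)/0.5 = 96.
CS = ½·(87 − 39)·96 = 2304.
The monopolist equates marginal revenue to marginal cost: 87 − Q = 39, so Q = 48. From demand, P = 63.
CS = ½·(87 − 63)·48 = 576.
Change in consumer surplus: 576 − 2304 = −1728.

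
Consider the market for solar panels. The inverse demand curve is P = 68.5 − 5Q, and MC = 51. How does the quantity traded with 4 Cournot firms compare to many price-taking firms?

Cournot: Q = 2.8; Competition: Q = 3.5

In a 4-firm Cournot equilibrium, symmetry and the first-order condition give q = (68.5 − 51)/(25) = 0.7. So Q = 2.8 and P = 54.5.
Competitive firms price at marginal cost: P = 51, giving Q = 3.5.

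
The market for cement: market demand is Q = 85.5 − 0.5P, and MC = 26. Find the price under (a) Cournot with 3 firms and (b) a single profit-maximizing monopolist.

Inverting demand: P = 171 − 2Q.
With 3 symmetric Cournot firms, each firm's FOC gives 171 − 8q = 26, so q = 18.125, Q = 3·18.125 = 54.375, and P = 62.25.
A monopolist chooses Q where MR = MC. MR = 171 − 4Q; setting this equal to 26 gives Q = 36.25 and P = 98.5.

Cournot: P = 62.25; Monopoly: P = 98.5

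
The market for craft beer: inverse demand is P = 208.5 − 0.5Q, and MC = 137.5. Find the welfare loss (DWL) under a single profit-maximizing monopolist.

Under competition P = MC = 137.5, so Q = (208.5 − 137.5)/0.5 = 142.
The monopolist equates marginal revenue to marginal cost: 208.5 − Q = 137.5, so Q = 71. From demand, P = 173.
DWL is the triangle between Q = 71 and Q = 142: ½·(142 − 71)·(173 − 137.5) = 1260.25.

DWL = 1260.25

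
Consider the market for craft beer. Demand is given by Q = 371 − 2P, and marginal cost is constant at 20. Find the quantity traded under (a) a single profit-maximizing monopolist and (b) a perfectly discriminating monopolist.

Inverting demand: P = 185.5 − 0.5Q.
The monopolist equates marginal revenue to marginal cost: 185.5 − Q = 20, so Q = 165.5. From demand, P = 102.75.
A perfectly discriminating monopolist sells every unit with P(Q) ≥ MC(Q), so output equals the competitive quantity Q = 331. Each buyer pays their reservation price, so CS = 0 and the firm captures all surplus.

Monopoly: Q = 165.5; Perfect PD: Q = 331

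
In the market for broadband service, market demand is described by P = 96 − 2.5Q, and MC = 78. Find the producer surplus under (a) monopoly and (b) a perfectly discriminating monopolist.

Monopoly: PS = 32.4; Perfect PD: PS = 64.8

A monopolist chooses Q where MR = MC. MR = 96 − 5Q; setting this equal to 78 gives Q = 3.6 and P = 87.
PS = (87 − 78)·3.6 = 32.4.
A perfectly discriminating monopolist sells every unit with P(Q) ≥ MC(Q), so output equals the competitive quantity Q = 7.2. Each buyer pays their reservation price, so CS = 0 and the firm captures all surplus.
PS = ½·(96 − 78)·7.2 = 64.8.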